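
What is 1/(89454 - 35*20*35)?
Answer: 1/64954 ≈ 1.5396e-5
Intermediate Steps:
1/(89454 - 35*20*35) = 1/(89454 - 700*35) = 1/(89454 - 24500) = 1/64954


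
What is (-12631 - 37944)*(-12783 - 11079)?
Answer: 1206820650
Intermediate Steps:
(-12631 - 37944)*(-12783 - 11079) = -50575*(-23862) = 1206820650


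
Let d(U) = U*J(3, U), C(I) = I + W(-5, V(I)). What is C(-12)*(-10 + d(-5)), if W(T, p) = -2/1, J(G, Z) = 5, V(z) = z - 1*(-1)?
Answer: 490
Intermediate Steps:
V(z) = 1 + z (V(z) = z + 1 = 1 + z)
W(T, p) = -2 (W(T, p) = -2*1 = -2)
C(I) = -2 + I (C(I) = I - 2 = -2 + I)
d(U) = 5*U (d(U) = U*5 = 5*U)
C(-12)*(-10 + d(-5)) = (-2 - 12)*(-10 + 5*(-5)) = -14*(-10 - 25) = -14*(-35) = 490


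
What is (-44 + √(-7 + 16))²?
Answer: 1681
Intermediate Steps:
(-44 + √(-7 + 16))² = (-44 + √9)² = (-44 + 3)² = (-41)² = 1681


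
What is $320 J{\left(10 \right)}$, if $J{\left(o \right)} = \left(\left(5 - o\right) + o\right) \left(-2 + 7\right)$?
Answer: $8000$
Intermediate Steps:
$J{\left(o \right)} = 25$ ($J{\left(o \right)} = 5 \cdot 5 = 25$)
$320 J{\left(10 \right)} = 320 \cdot 25 = 8000$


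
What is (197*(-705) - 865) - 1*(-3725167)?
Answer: 3585417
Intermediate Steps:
(197*(-705) - 865) - 1*(-3725167) = (-138885 - 865) + 3725167 = -139750 + 3725167 = 3585417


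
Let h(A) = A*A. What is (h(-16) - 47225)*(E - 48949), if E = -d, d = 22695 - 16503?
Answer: 2589917629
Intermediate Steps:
h(A) = A**2
d = 6192
E = -6192 (E = -1*6192 = -6192)
(h(-16) - 47225)*(E - 48949) = ((-16)**2 - 47225)*(-6192 - 48949) = (256 - 47225)*(-55141) = -46969*(-55141) = 2589917629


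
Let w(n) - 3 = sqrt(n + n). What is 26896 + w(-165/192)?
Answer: 26899 + I*sqrt(110)/8 ≈ 26899.0 + 1.311*I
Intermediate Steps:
w(n) = 3 + sqrt(2)*sqrt(n) (w(n) = 3 + sqrt(n + n) = 3 + sqrt(2*n) = 3 + sqrt(2)*sqrt(n))
26896 + w(-165/192) = 26896 + (3 + sqrt(2)*sqrt(-165/192)) = 26896 + (3 + sqrt(2)*sqrt(-165*1/192)) = 26896 + (3 + sqrt(2)*sqrt(-55/64)) = 26896 + (3 + sqrt(2)*(I*sqrt(55)/8)) = 26896 + (3 + I*sqrt(110)/8) = 26899 + I*sqrt(110)/8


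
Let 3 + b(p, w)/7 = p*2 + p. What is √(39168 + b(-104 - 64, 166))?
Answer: √35619 ≈ 188.73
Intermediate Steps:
b(p, w) = -21 + 21*p (b(p, w) = -21 + 7*(p*2 + p) = -21 + 7*(2*p + p) = -21 + 7*(3*p) = -21 + 21*p)
√(39168 + b(-104 - 64, 166)) = √(39168 + (-21 + 21*(-104 - 64))) = √(39168 + (-21 + 21*(-168))) = √(39168 + (-21 - 3528)) = √(39168 - 3549) = √35619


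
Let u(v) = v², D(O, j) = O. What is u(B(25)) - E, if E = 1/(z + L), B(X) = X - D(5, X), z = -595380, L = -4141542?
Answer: 1894768801/4736922 ≈ 400.00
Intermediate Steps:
B(X) = -5 + X (B(X) = X - 1*5 = X - 5 = -5 + X)
E = -1/4736922 (E = 1/(-595380 - 4141542) = 1/(-4736922) = -1/4736922 ≈ -2.1111e-7)
u(B(25)) - E = (-5 + 25)² - 1*(-1/4736922) = 20² + 1/4736922 = 400 + 1/4736922 = 1894768801/4736922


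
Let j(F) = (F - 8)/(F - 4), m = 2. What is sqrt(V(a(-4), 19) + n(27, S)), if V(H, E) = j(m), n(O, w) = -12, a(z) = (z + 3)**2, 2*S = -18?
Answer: 3*I ≈ 3.0*I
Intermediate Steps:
S = -9 (S = (1/2)*(-18) = -9)
a(z) = (3 + z)**2
j(F) = (-8 + F)/(-4 + F)
V(H, E) = 3 (V(H, E) = (-8 + 2)/(-4 + 2) = -6/(-2) = -1/2*(-6) = 3)
sqrt(V(a(-4), 19) + n(27, S)) = sqrt(3 - 12) = sqrt(-9) = 3*I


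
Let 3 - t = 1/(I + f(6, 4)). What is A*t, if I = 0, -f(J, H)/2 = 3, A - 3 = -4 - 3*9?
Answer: -266/3 ≈ -88.667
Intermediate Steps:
A = -28 (A = 3 + (-4 - 3*9) = 3 + (-4 - 27) = 3 - 31 = -28)
f(J, H) = -6 (f(J, H) = -2*3 = -6)
t = 19/6 (t = 3 - 1/(0 - 6) = 3 - 1/(-6) = 3 - 1*(-1/6) = 3 + 1/6 = 19/6 ≈ 3.1667)
A*t = -28*19/6 = -266/3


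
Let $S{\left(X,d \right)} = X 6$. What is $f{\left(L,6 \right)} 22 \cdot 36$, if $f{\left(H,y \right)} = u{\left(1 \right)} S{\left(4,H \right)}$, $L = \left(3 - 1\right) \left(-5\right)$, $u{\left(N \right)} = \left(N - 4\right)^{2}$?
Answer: $171072$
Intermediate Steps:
$S{\left(X,d \right)} = 6 X$
$u{\left(N \right)} = \left(-4 + N\right)^{2}$
$L = -10$ ($L = 2 \left(-5\right) = -10$)
$f{\left(H,y \right)} = 216$ ($f{\left(H,y \right)} = \left(-4 + 1\right)^{2} \cdot 6 \cdot 4 = \left(-3\right)^{2} \cdot 24 = 9 \cdot 24 = 216$)
$f{\left(L,6 \right)} 22 \cdot 36 = 216 \cdot 22 \cdot 36 = 4752 \cdot 36 = 171072$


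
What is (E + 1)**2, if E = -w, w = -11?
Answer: 144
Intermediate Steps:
E = 11 (E = -1*(-11) = 11)
(E + 1)**2 = (11 + 1)**2 = 12**2 = 144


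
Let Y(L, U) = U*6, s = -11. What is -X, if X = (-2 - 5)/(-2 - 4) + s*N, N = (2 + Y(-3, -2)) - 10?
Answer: -1327/6 ≈ -221.17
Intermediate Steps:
Y(L, U) = 6*U
N = -20 (N = (2 + 6*(-2)) - 10 = (2 - 12) - 10 = -10 - 10 = -20)
X = 1327/6 (X = (-2 - 5)/(-2 - 4) - 11*(-20) = -7/(-6) + 220 = -7*(-⅙) + 220 = 7/6 + 220 = 1327/6 ≈ 221.17)
-X = -1*1327/6 = -1327/6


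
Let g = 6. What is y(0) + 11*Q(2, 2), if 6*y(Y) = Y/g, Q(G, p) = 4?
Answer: 44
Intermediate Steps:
y(Y) = Y/36 (y(Y) = (Y/6)/6 = Y/36)
y(0) + 11*Q(2, 2) = (1/36)*0 + 11*4 = 0 + 44 = 44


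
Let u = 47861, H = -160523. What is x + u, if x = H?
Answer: -112662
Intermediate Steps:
x = -160523
x + u = -160523 + 47861 = -112662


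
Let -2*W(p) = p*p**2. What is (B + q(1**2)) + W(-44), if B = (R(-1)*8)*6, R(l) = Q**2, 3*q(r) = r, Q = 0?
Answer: 127777/3 ≈ 42592.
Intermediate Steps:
q(r) = r/3
R(l) = 0 (R(l) = 0**2 = 0)
W(p) = -p**3/2 (W(p) = -p*p**2/2 = -p**3/2)
B = 0 (B = (0*8)*6 = 0*6 = 0)
(B + q(1**2)) + W(-44) = (0 + (1/3)*1**2) - 1/2*(-44)**3 = (0 + (1/3)*1) - 1/2*(-85184) = (0 + 1/3) + 42592 = 1/3 + 42592 = 127777/3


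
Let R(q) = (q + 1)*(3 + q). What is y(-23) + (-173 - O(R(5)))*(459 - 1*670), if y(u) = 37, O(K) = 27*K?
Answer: 309996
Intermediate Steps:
R(q) = (1 + q)*(3 + q)
y(-23) + (-173 - O(R(5)))*(459 - 1*670) = 37 + (-173 - 27*(3 + 5² + 4*5))*(459 - 1*670) = 37 + (-173 - 27*(3 + 25 + 20))*(459 - 670) = 37 + (-173 - 27*48)*(-211) = 37 + (-173 - 1*1296)*(-211) = 37 + (-173 - 1296)*(-211) = 37 - 1469*(-211) = 37 + 309959 = 309996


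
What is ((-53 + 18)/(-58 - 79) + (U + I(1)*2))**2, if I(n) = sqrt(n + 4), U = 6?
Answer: 1109829/18769 + 3428*sqrt(5)/137 ≈ 115.08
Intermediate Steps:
I(n) = sqrt(4 + n)
((-53 + 18)/(-58 - 79) + (U + I(1)*2))**2 = ((-53 + 18)/(-58 - 79) + (6 + sqrt(4 + 1)*2))**2 = (-35/(-137) + (6 + sqrt(5)*2))**2 = (-35*(-1/137) + (6 + 2*sqrt(5)))**2 = (35/137 + (6 + 2*sqrt(5)))**2 = (857/137 + 2*sqrt(5))**2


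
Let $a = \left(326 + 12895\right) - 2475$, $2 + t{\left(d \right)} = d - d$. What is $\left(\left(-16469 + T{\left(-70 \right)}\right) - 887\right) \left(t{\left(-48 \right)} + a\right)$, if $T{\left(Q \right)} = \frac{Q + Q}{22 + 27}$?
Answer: $- \frac{1305524928}{7} \approx -1.865 \cdot 10^{8}$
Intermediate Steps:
$T{\left(Q \right)} = \frac{2 Q}{49}$
$t{\left(d \right)} = -2$ ($t{\left(d \right)} = -2 + \left(d - d\right) = -2 + 0 = -2$)
$a = 10746$ ($a = 13221 - 2475 = 10746$)
$\left(\left(-16469 + T{\left(-70 \right)}\right) - 887\right) \left(t{\left(-48 \right)} + a\right) = \left(\left(-16469 + \frac{2}{49} \left(-70\right)\right) - 887\right) \left(-2 + 10746\right) = \left(\left(-16469 - \frac{20}{7}\right) - 887\right) 10744 = \left(- \frac{115303}{7} - 887\right) 10744 = \left(- \frac{121512}{7}\right) 10744 = - \frac{1305524928}{7}$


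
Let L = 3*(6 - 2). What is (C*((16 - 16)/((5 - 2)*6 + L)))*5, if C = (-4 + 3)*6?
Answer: 0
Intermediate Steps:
C = -6 (C = -1*6 = -6)
L = 12 (L = 3*4 = 12)
(C*((16 - 16)/((5 - 2)*6 + L)))*5 = -6*(16 - 16)/((5 - 2)*6 + 12)*5 = -0/(3*6 + 12)*5 = -0/(18 + 12)*5 = -0/30*5 = -6*0*5 = 0*5 = 0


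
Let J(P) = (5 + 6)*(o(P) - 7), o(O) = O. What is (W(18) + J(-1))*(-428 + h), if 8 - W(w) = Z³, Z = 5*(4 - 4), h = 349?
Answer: 6320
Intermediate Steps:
Z = 0 (Z = 5*0 = 0)
W(w) = 8 (W(w) = 8 - 1*0³ = 8 - 1*0 = 8 + 0 = 8)
J(P) = -77 + 11*P (J(P) = (5 + 6)*(P - 7) = 11*(-7 + P) = -77 + 11*P)
(W(18) + J(-1))*(-428 + h) = (8 + (-77 + 11*(-1)))*(-428 + 349) = (8 + (-77 - 11))*(-79) = (8 - 88)*(-79) = -80*(-79) = 6320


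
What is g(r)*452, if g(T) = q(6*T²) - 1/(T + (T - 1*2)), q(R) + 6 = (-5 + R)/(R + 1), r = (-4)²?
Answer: -52492342/23055 ≈ -2276.8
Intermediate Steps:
r = 16
q(R) = -6 + (-5 + R)/(1 + R) (q(R) = -6 + (-5 + R)/(R + 1) = -6 + (-5 + R)/(1 + R))
g(T) = -1/(-2 + 2*T) + (-11 - 30*T²)/(1 + 6*T²) (g(T) = (-11 - 30*T²)/(1 + 6*T²) - 1/(T + (T - 1*2)) = (-11 - 30*T²)/(1 + 6*T²) - 1/(T + (T - 2)) = (-11 - 30*T²)/(1 + 6*T²) - 1/(T + (-2 + T)) = (-11 - 30*T²)/(1 + 6*T²) - 1/(-2 + 2*T) = -1/(-2 + 2*T) + (-11 - 30*T²)/(1 + 6*T²))
g(r)*452 = ((21/2 + 27*16² - 1*16*(11 + 30*16²))/((1 + 6*16²)*(-1 + 16)))*452 = ((21/2 + 27*256 - 1*16*(11 + 30*256))/((1 + 6*256)*15))*452 = ((1/15)*(21/2 + 6912 - 1*16*(11 + 7680))/(1 + 1536))*452 = ((1/15)*(21/2 + 6912 - 1*16*7691)/1537)*452 = ((1/1537)*(1/15)*(21/2 + 6912 - 123056))*452 = ((1/1537)*(1/15)*(-232267/2))*452 = -232267/46110*452 = -52492342/23055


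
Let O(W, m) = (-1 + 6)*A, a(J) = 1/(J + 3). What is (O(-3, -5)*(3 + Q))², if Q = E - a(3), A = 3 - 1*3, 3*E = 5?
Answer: 0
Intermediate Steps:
E = 5/3 (E = (⅓)*5 = 5/3 ≈ 1.6667)
A = 0 (A = 3 - 3 = 0)
a(J) = 1/(3 + J)
O(W, m) = 0 (O(W, m) = (-1 + 6)*0 = 5*0 = 0)
Q = 3/2 (Q = 5/3 - 1/(3 + 3) = 5/3 - 1/6 = 5/3 - 1*⅙ = 5/3 - ⅙ = 3/2 ≈ 1.5000)
(O(-3, -5)*(3 + Q))² = (0*(3 + 3/2))² = (0*(9/2))² = 0² = 0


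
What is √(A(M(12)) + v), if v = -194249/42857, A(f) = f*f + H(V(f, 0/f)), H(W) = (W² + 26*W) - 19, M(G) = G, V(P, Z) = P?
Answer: 2*√264702703369/42857 ≈ 24.010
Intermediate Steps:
H(W) = -19 + W² + 26*W
A(f) = -19 + 2*f² + 26*f (A(f) = f*f + (-19 + f² + 26*f) = f² + (-19 + f² + 26*f) = -19 + 2*f² + 26*f)
v = -194249/42857 (v = -194249*1/42857 = -194249/42857 ≈ -4.5325)
√(A(M(12)) + v) = √((-19 + 2*12² + 26*12) - 194249/42857) = √((-19 + 2*144 + 312) - 194249/42857) = √((-19 + 288 + 312) - 194249/42857) = √(581 - 194249/42857) = √(24705668/42857) = 2*√264702703369/42857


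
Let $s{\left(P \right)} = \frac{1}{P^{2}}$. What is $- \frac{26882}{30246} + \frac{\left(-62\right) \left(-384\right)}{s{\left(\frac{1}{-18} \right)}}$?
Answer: $\frac{9880375}{136107} \approx 72.593$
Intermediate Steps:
$s{\left(P \right)} = \frac{1}{P^{2}}$
$- \frac{26882}{30246} + \frac{\left(-62\right) \left(-384\right)}{s{\left(\frac{1}{-18} \right)}} = - \frac{26882}{30246} + \frac{\left(-62\right) \left(-384\right)}{\frac{1}{\frac{1}{324}}} = \left(-26882\right) \frac{1}{30246} + \frac{23808}{\frac{1}{\frac{1}{324}}} = - \frac{13441}{15123} + \frac{23808}{324} = - \frac{13441}{15123} + 23808 \cdot \frac{1}{324} = - \frac{13441}{15123} + \frac{1984}{27} = \frac{9880375}{136107}$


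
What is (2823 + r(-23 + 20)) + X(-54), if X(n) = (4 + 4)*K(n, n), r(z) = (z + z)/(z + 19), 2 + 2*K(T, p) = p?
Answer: 20789/8 ≈ 2598.6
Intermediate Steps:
K(T, p) = -1 + p/2
r(z) = 2*z/(19 + z) (r(z) = (2*z)/(19 + z) = 2*z/(19 + z))
X(n) = -8 + 4*n (X(n) = (4 + 4)*(-1 + n/2) = 8*(-1 + n/2) = -8 + 4*n)
(2823 + r(-23 + 20)) + X(-54) = (2823 + 2*(-23 + 20)/(19 + (-23 + 20))) + (-8 + 4*(-54)) = (2823 + 2*(-3)/(19 - 3)) + (-8 - 216) = (2823 + 2*(-3)/16) - 224 = (2823 + 2*(-3)*(1/16)) - 224 = (2823 - 3/8) - 224 = 22581/8 - 224 = 20789/8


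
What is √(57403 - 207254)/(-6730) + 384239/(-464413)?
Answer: -384239/464413 - I*√149851/6730 ≈ -0.82736 - 0.057519*I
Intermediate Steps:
√(57403 - 207254)/(-6730) + 384239/(-464413) = √(-149851)*(-1/6730) + 384239*(-1/464413) = (I*√149851)*(-1/6730) - 384239/464413 = -I*√149851/6730 - 384239/464413 = -384239/464413 - I*√149851/6730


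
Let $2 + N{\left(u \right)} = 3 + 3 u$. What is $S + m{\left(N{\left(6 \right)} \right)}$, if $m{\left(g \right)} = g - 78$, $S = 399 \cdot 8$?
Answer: $3133$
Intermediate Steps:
$N{\left(u \right)} = 1 + 3 u$ ($N{\left(u \right)} = -2 + \left(3 + 3 u\right) = 1 + 3 u$)
$S = 3192$
$m{\left(g \right)} = -78 + g$ ($m{\left(g \right)} = g - 78 = -78 + g$)
$S + m{\left(N{\left(6 \right)} \right)} = 3192 + \left(-78 + \left(1 + 3 \cdot 6\right)\right) = 3192 + \left(-78 + \left(1 + 18\right)\right) = 3192 + \left(-78 + 19\right) = 3192 - 59 = 3133$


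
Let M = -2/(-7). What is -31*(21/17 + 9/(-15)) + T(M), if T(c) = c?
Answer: -11548/595 ≈ -19.408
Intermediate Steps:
M = 2/7 (M = -2*(-⅐) = 2/7 ≈ 0.28571)
-31*(21/17 + 9/(-15)) + T(M) = -31*(21/17 + 9/(-15)) + 2/7 = -31*(21*(1/17) + 9*(-1/15)) + 2/7 = -31*(21/17 - ⅗) + 2/7 = -31*54/85 + 2/7 = -1674/85 + 2/7 = -11548/595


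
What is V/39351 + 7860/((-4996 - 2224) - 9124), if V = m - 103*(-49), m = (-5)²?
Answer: -6288947/17865354 ≈ -0.35202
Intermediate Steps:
m = 25
V = 5072 (V = 25 - 103*(-49) = 25 + 5047 = 5072)
V/39351 + 7860/((-4996 - 2224) - 9124) = 5072/39351 + 7860/((-4996 - 2224) - 9124) = 5072*(1/39351) + 7860/(-7220 - 9124) = 5072/39351 + 7860/(-16344) = 5072/39351 + 7860*(-1/16344) = 5072/39351 - 655/1362 = -6288947/17865354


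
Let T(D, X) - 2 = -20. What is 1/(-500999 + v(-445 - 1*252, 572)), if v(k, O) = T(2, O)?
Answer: -1/501017 ≈ -1.9959e-6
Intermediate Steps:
T(D, X) = -18 (T(D, X) = 2 - 20 = -18)
v(k, O) = -18
1/(-500999 + v(-445 - 1*252, 572)) = 1/(-500999 - 18) = 1/(-501017) = -1/501017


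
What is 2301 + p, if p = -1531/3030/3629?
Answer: 25301495339/10995870 ≈ 2301.0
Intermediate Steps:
p = -1531/10995870 (p = -1531*1/3030*(1/3629) = -1531/3030*1/3629 = -1531/10995870 ≈ -0.00013923)
2301 + p = 2301 - 1531/10995870 = 25301495339/10995870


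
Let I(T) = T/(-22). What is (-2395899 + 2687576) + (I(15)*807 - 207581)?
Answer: 1838007/22 ≈ 83546.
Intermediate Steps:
I(T) = -T/22 (I(T) = T*(-1/22) = -T/22)
(-2395899 + 2687576) + (I(15)*807 - 207581) = (-2395899 + 2687576) + (-1/22*15*807 - 207581) = 291677 + (-15/22*807 - 207581) = 291677 + (-12105/22 - 207581) = 291677 - 4578887/22 = 1838007/22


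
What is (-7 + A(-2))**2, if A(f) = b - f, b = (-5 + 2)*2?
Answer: 121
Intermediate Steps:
b = -6 (b = -3*2 = -6)
A(f) = -6 - f
(-7 + A(-2))**2 = (-7 + (-6 - 1*(-2)))**2 = (-7 + (-6 + 2))**2 = (-7 - 4)**2 = (-11)**2 = 121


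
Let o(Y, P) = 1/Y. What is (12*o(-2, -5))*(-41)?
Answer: 246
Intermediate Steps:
(12*o(-2, -5))*(-41) = (12/(-2))*(-41) = (12*(-1/2))*(-41) = -6*(-41) = 246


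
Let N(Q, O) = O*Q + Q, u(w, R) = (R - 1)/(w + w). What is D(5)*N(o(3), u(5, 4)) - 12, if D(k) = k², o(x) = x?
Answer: 171/2 ≈ 85.500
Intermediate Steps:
u(w, R) = (-1 + R)/(2*w) (u(w, R) = (-1 + R)/((2*w)) = (-1 + R)*(1/(2*w)) = (-1 + R)/(2*w))
N(Q, O) = Q + O*Q
D(5)*N(o(3), u(5, 4)) - 12 = 5²*(3*(1 + (½)*(-1 + 4)/5)) - 12 = 25*(3*(1 + (½)*(⅕)*3)) - 12 = 25*(3*(1 + 3/10)) - 12 = 25*(3*(13/10)) - 12 = 25*(39/10) - 12 = 195/2 - 12 = 171/2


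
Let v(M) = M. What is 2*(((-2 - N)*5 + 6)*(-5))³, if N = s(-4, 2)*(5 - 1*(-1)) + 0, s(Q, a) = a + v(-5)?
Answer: -159014000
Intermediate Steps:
s(Q, a) = -5 + a (s(Q, a) = a - 5 = -5 + a)
N = -18 (N = (-5 + 2)*(5 - 1*(-1)) + 0 = -3*(5 + 1) + 0 = -3*6 + 0 = -18 + 0 = -18)
2*(((-2 - N)*5 + 6)*(-5))³ = 2*(((-2 - 1*(-18))*5 + 6)*(-5))³ = 2*(((-2 + 18)*5 + 6)*(-5))³ = 2*((16*5 + 6)*(-5))³ = 2*((80 + 6)*(-5))³ = 2*(86*(-5))³ = 2*(-430)³ = 2*(-79507000) = -159014000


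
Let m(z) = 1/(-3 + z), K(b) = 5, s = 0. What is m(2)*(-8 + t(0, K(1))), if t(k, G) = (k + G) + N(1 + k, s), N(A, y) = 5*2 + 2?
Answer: -9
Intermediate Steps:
N(A, y) = 12 (N(A, y) = 10 + 2 = 12)
t(k, G) = 12 + G + k (t(k, G) = (k + G) + 12 = (G + k) + 12 = 12 + G + k)
m(2)*(-8 + t(0, K(1))) = (-8 + (12 + 5 + 0))/(-3 + 2) = (-8 + 17)/(-1) = -1*9 = -9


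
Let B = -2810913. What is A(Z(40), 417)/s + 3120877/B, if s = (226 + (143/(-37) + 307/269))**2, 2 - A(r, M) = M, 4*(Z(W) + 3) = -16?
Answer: -3105591982535144471/2776329748699599540 ≈ -1.1186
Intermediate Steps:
Z(W) = -7 (Z(W) = -3 + (1/4)*(-16) = -3 - 4 = -7)
A(r, M) = 2 - M
s = 4938483952900/99062209 (s = (226 + (143*(-1/37) + 307*(1/269)))**2 = (226 + (-143/37 + 307/269))**2 = (226 - 27108/9953)**2 = (2222270/9953)**2 = 4938483952900/99062209 ≈ 49852.)
A(Z(40), 417)/s + 3120877/B = (2 - 1*417)/(4938483952900/99062209) + 3120877/(-2810913) = (2 - 417)*(99062209/4938483952900) + 3120877*(-1/2810913) = -415*99062209/4938483952900 - 3120877/2810913 = -8222163347/987696790580 - 3120877/2810913 = -3105591982535144471/2776329748699599540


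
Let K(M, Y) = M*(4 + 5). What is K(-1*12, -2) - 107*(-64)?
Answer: 6740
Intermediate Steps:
K(M, Y) = 9*M (K(M, Y) = M*9 = 9*M)
K(-1*12, -2) - 107*(-64) = 9*(-1*12) - 107*(-64) = 9*(-12) + 6848 = -108 + 6848 = 6740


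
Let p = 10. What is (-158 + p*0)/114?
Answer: -79/57 ≈ -1.3860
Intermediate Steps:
(-158 + p*0)/114 = (-158 + 10*0)/114 = (-158 + 0)*(1/114) = -158*1/114 = -79/57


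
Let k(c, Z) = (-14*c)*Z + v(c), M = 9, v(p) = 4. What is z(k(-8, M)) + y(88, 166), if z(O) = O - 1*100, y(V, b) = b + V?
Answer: 1166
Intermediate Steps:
y(V, b) = V + b
k(c, Z) = 4 - 14*Z*c (k(c, Z) = (-14*c)*Z + 4 = -14*Z*c + 4 = 4 - 14*Z*c)
z(O) = -100 + O (z(O) = O - 100 = -100 + O)
z(k(-8, M)) + y(88, 166) = (-100 + (4 - 14*9*(-8))) + (88 + 166) = (-100 + (4 + 1008)) + 254 = (-100 + 1012) + 254 = 912 + 254 = 1166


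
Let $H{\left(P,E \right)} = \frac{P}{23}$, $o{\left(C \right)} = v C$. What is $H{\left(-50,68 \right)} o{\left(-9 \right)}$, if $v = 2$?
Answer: $\frac{900}{23} \approx 39.13$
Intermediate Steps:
$o{\left(C \right)} = 2 C$
$H{\left(P,E \right)} = \frac{P}{23}$ ($H{\left(P,E \right)} = P \frac{1}{23} = \frac{P}{23}$)
$H{\left(-50,68 \right)} o{\left(-9 \right)} = \frac{1}{23} \left(-50\right) 2 \left(-9\right) = \left(- \frac{50}{23}\right) \left(-18\right) = \frac{900}{23}$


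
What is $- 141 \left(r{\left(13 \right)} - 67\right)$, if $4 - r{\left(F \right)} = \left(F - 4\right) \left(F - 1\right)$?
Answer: $24111$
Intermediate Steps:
$r{\left(F \right)} = 4 - \left(-1 + F\right) \left(-4 + F\right)$ ($r{\left(F \right)} = 4 - \left(F - 4\right) \left(F - 1\right) = 4 - \left(-4 + F\right) \left(-1 + F\right) = 4 - \left(-1 + F\right) \left(-4 + F\right)$)
$- 141 \left(r{\left(13 \right)} - 67\right) = - 141 \left(13 \left(5 - 13\right) - 67\right) = - 141 \left(13 \left(-8\right) - 67\right) = - 141 \left(-104 - 67\right) = \left(-141\right) \left(-171\right) = 24111$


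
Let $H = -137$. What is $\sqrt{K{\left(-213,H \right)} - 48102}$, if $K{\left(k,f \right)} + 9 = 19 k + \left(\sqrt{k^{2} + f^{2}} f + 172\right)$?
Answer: $\sqrt{-51986 - 137 \sqrt{64138}} \approx 294.42 i$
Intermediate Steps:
$K{\left(k,f \right)} = 163 + 19 k + f \sqrt{f^{2} + k^{2}}$ ($K{\left(k,f \right)} = -9 + \left(19 k + \left(\sqrt{k^{2} + f^{2}} f + 172\right)\right) = -9 + \left(19 k + \left(\sqrt{f^{2} + k^{2}} f + 172\right)\right) = -9 + \left(19 k + \left(f \sqrt{f^{2} + k^{2}} + 172\right)\right) = -9 + \left(19 k + \left(172 + f \sqrt{f^{2} + k^{2}}\right)\right) = -9 + \left(172 + 19 k + f \sqrt{f^{2} + k^{2}}\right) = 163 + 19 k + f \sqrt{f^{2} + k^{2}}$)
$\sqrt{K{\left(-213,H \right)} - 48102} = \sqrt{\left(163 + 19 \left(-213\right) - 137 \sqrt{\left(-137\right)^{2} + \left(-213\right)^{2}}\right) - 48102} = \sqrt{\left(163 - 4047 - 137 \sqrt{18769 + 45369}\right) - 48102} = \sqrt{\left(163 - 4047 - 137 \sqrt{64138}\right) - 48102} = \sqrt{\left(-3884 - 137 \sqrt{64138}\right) - 48102} = \sqrt{-51986 - 137 \sqrt{64138}}$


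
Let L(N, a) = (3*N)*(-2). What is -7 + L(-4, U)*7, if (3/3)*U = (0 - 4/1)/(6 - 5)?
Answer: 161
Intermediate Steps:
U = -4 (U = (0 - 4/1)/(6 - 5) = (0 - 4*1)/1 = (0 - 4)*1 = -4*1 = -4)
L(N, a) = -6*N
-7 + L(-4, U)*7 = -7 - 6*(-4)*7 = -7 + 24*7 = -7 + 168 = 161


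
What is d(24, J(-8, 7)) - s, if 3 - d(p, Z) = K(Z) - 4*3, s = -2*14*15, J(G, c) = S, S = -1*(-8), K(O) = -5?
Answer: 440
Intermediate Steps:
S = 8
J(G, c) = 8
s = -420 (s = -28*15 = -420)
d(p, Z) = 20 (d(p, Z) = 3 - (-5 - 4*3) = 3 - (-5 - 12) = 3 - 1*(-17) = 3 + 17 = 20)
d(24, J(-8, 7)) - s = 20 - 1*(-420) = 20 + 420 = 440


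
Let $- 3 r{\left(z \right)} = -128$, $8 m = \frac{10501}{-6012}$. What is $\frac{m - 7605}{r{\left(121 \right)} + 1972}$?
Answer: $- \frac{365780581}{96897408} \approx -3.7749$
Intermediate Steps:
$m = - \frac{10501}{48096}$ ($m = \frac{10501 \frac{1}{-6012}}{8} = \frac{10501 \left(- \frac{1}{6012}\right)}{8} = \frac{1}{8} \left(- \frac{10501}{6012}\right) = - \frac{10501}{48096} \approx -0.21833$)
$r{\left(z \right)} = \frac{128}{3}$ ($r{\left(z \right)} = \left(- \frac{1}{3}\right) \left(-128\right) = \frac{128}{3}$)
$\frac{m - 7605}{r{\left(121 \right)} + 1972} = \frac{- \frac{10501}{48096} - 7605}{\frac{128}{3} + 1972} = - \frac{365780581}{48096 \cdot \frac{6044}{3}} = \left(- \frac{365780581}{48096}\right) \frac{3}{6044} = - \frac{365780581}{96897408}$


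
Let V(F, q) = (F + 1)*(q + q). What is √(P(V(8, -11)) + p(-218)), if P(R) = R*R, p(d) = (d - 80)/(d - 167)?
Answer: √5811127630/385 ≈ 198.00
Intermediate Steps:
p(d) = (-80 + d)/(-167 + d)
V(F, q) = 2*q*(1 + F) (V(F, q) = (1 + F)*(2*q) = 2*q*(1 + F))
P(R) = R²
√(P(V(8, -11)) + p(-218)) = √((2*(-11)*(1 + 8))² + (-80 - 218)/(-167 - 218)) = √((2*(-11)*9)² - 298/(-385)) = √((-198)² - 1/385*(-298)) = √(39204 + 298/385) = √(15093838/385) = √5811127630/385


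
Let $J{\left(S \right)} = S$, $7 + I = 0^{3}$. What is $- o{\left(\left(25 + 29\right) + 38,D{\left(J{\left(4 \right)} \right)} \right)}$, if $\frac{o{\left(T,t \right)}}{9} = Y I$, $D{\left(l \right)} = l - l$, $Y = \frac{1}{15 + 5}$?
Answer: $\frac{63}{20} \approx 3.15$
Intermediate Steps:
$Y = \frac{1}{20} \approx 0.05$
$I = -7$ ($I = -7 + 0^{3} = -7 + 0 = -7$)
$D{\left(l \right)} = 0$
$o{\left(T,t \right)} = - \frac{63}{20}$ ($o{\left(T,t \right)} = 9 \cdot \frac{1}{20} \left(-7\right) = 9 \left(- \frac{7}{20}\right) = - \frac{63}{20}$)
$- o{\left(\left(25 + 29\right) + 38,D{\left(J{\left(4 \right)} \right)} \right)} = \left(-1\right) \left(- \frac{63}{20}\right) = \frac{63}{20}$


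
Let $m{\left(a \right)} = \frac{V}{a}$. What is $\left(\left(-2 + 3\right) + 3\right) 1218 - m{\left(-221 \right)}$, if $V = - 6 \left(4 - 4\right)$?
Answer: $4872$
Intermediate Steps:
$V = 0$ ($V = \left(-6\right) 0 = 0$)
$m{\left(a \right)} = 0$ ($m{\left(a \right)} = \frac{0}{a} = 0$)
$\left(\left(-2 + 3\right) + 3\right) 1218 - m{\left(-221 \right)} = \left(\left(-2 + 3\right) + 3\right) 1218 - 0 = \left(1 + 3\right) 1218 + 0 = 4 \cdot 1218 + 0 = 4872 + 0 = 4872$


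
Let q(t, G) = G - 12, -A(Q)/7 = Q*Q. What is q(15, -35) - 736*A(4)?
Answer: 82385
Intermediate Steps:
A(Q) = -7*Q² (A(Q) = -7*Q*Q = -7*Q²)
q(t, G) = -12 + G
q(15, -35) - 736*A(4) = (-12 - 35) - (-5152)*4² = -47 - (-5152)*16 = -47 - 736*(-112) = -47 + 82432 = 82385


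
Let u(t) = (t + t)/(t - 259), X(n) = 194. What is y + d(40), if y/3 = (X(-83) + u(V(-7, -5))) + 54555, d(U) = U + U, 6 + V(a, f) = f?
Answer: 7394726/45 ≈ 1.6433e+5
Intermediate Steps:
V(a, f) = -6 + f
d(U) = 2*U
u(t) = 2*t/(-259 + t) (u(t) = (2*t)/(-259 + t) = 2*t/(-259 + t))
y = 7391126/45 (y = 3*((194 + 2*(-6 - 5)/(-259 + (-6 - 5))) + 54555) = 3*((194 + 2*(-11)/(-259 - 11)) + 54555) = 3*((194 + 2*(-11)/(-270)) + 54555) = 3*((194 + 2*(-11)*(-1/270)) + 54555) = 3*((194 + 11/135) + 54555) = 3*(26201/135 + 54555) = 3*(7391126/135) = 7391126/45 ≈ 1.6425e+5)
y + d(40) = 7391126/45 + 2*40 = 7391126/45 + 80 = 7394726/45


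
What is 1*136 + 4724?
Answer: 4860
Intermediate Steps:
1*136 + 4724 = 136 + 4724 = 4860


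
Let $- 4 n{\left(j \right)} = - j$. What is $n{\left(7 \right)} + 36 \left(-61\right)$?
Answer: $- \frac{8777}{4} \approx -2194.3$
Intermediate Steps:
$n{\left(j \right)} = \frac{j}{4}$ ($n{\left(j \right)} = - \frac{\left(-1\right) j}{4} = \frac{j}{4}$)
$n{\left(7 \right)} + 36 \left(-61\right) = \frac{1}{4} \cdot 7 + 36 \left(-61\right) = \frac{7}{4} - 2196 = - \frac{8777}{4}$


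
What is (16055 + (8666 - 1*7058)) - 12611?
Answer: 5052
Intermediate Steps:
(16055 + (8666 - 1*7058)) - 12611 = (16055 + (8666 - 7058)) - 12611 = (16055 + 1608) - 12611 = 17663 - 12611 = 5052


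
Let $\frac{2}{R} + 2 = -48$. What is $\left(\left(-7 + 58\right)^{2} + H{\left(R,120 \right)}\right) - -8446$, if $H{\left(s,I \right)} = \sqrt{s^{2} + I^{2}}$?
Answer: $11047 + \frac{\sqrt{9000001}}{25} \approx 11167.0$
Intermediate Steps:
$R = - \frac{1}{25}$ ($R = \frac{2}{-2 - 48} = \frac{2}{-50} = 2 \left(- \frac{1}{50}\right) = - \frac{1}{25} \approx -0.04$)
$H{\left(s,I \right)} = \sqrt{I^{2} + s^{2}}$
$\left(\left(-7 + 58\right)^{2} + H{\left(R,120 \right)}\right) - -8446 = \left(\left(-7 + 58\right)^{2} + \sqrt{120^{2} + \left(- \frac{1}{25}\right)^{2}}\right) - -8446 = \left(51^{2} + \sqrt{14400 + \frac{1}{625}}\right) + 8446 = \left(2601 + \sqrt{\frac{9000001}{625}}\right) + 8446 = \left(2601 + \frac{\sqrt{9000001}}{25}\right) + 8446 = 11047 + \frac{\sqrt{9000001}}{25}$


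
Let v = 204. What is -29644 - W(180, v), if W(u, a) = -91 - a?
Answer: -29349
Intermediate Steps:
-29644 - W(180, v) = -29644 - (-91 - 1*204) = -29644 - (-91 - 204) = -29644 - 1*(-295) = -29644 + 295 = -29349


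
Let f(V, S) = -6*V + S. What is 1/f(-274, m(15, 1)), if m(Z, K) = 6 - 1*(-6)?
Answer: 1/1656 ≈ 0.00060386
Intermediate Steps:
m(Z, K) = 12 (m(Z, K) = 6 + 6 = 12)
f(V, S) = S - 6*V
1/f(-274, m(15, 1)) = 1/(12 - 6*(-274)) = 1/(12 + 1644) = 1/1656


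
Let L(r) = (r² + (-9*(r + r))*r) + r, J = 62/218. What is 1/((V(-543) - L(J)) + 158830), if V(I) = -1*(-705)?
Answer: 11881/1895448293 ≈ 6.2682e-6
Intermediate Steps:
J = 31/109 (J = 62*(1/218) = 31/109 ≈ 0.28440)
V(I) = 705
L(r) = r - 17*r² (L(r) = (r² + (-18*r)*r) + r = (r² - 18*r²) + r = -17*r² + r = r - 17*r²)
1/((V(-543) - L(J)) + 158830) = 1/((705 - 31*(1 - 17*31/109)/109) + 158830) = 1/((705 - 31*(1 - 527/109)/109) + 158830) = 1/((705 - 31*(-418)/(109*109)) + 158830) = 1/((705 - 1*(-12958/11881)) + 158830) = 1/((705 + 12958/11881) + 158830) = 1/(8389063/11881 + 158830) = 1/(1895448293/11881) = 11881/1895448293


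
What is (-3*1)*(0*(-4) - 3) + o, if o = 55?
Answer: 64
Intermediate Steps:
(-3*1)*(0*(-4) - 3) + o = (-3*1)*(0*(-4) - 3) + 55 = -3*(0 - 3) + 55 = -3*(-3) + 55 = 9 + 55 = 64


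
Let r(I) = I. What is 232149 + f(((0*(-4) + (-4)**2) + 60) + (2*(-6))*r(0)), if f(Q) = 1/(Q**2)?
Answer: 1340892625/5776 ≈ 2.3215e+5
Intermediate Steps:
f(Q) = Q**(-2)
232149 + f(((0*(-4) + (-4)**2) + 60) + (2*(-6))*r(0)) = 232149 + (((0*(-4) + (-4)**2) + 60) + (2*(-6))*0)**(-2) = 232149 + (((0 + 16) + 60) - 12*0)**(-2) = 232149 + ((16 + 60) + 0)**(-2) = 232149 + (76 + 0)**(-2) = 232149 + 76**(-2) = 232149 + 1/5776 = 1340892625/5776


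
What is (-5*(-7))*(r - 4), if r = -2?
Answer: -210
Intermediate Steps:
(-5*(-7))*(r - 4) = (-5*(-7))*(-2 - 4) = 35*(-6) = -210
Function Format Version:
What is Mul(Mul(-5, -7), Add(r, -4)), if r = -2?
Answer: -210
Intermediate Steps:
Mul(Mul(-5, -7), Add(r, -4)) = Mul(Mul(-5, -7), Add(-2, -4)) = Mul(35, -6) = -210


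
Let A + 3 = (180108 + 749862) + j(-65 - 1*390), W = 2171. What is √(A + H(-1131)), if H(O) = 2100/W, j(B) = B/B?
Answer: 2*√1095791966347/2171 ≈ 964.35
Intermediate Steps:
j(B) = 1
H(O) = 2100/2171
A = 929968 (A = -3 + ((180108 + 749862) + 1) = -3 + (929970 + 1) = -3 + 929971 = 929968)
√(A + H(-1131)) = √(929968 + 2100/2171) = √(2018962628/2171) = 2*√1095791966347/2171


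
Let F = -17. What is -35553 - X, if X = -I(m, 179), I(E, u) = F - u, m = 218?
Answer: -35749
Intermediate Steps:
I(E, u) = -17 - u
X = 196 (X = -(-17 - 1*179) = -(-17 - 179) = -1*(-196) = 196)
-35553 - X = -35553 - 1*196 = -35553 - 196 = -35749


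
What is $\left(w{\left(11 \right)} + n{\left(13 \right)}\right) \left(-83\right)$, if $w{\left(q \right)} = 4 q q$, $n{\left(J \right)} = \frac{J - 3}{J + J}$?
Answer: $- \frac{522651}{13} \approx -40204.0$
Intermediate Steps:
$n{\left(J \right)} = \frac{-3 + J}{2 J}$ ($n{\left(J \right)} = \frac{J + \left(-5 + 2\right)}{2 J} = \left(J - 3\right) \frac{1}{2 J} = \left(-3 + J\right) \frac{1}{2 J} = \frac{-3 + J}{2 J}$)
$w{\left(q \right)} = 4 q^{2}$
$\left(w{\left(11 \right)} + n{\left(13 \right)}\right) \left(-83\right) = \left(4 \cdot 11^{2} + \frac{-3 + 13}{2 \cdot 13}\right) \left(-83\right) = \left(4 \cdot 121 + \frac{1}{2} \cdot \frac{1}{13} \cdot 10\right) \left(-83\right) = \left(484 + \frac{5}{13}\right) \left(-83\right) = \frac{6297}{13} \left(-83\right) = - \frac{522651}{13}$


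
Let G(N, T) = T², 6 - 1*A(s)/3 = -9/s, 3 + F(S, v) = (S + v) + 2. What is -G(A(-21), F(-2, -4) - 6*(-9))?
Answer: -2209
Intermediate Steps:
F(S, v) = -1 + S + v (F(S, v) = -3 + ((S + v) + 2) = -3 + (2 + S + v) = -1 + S + v)
A(s) = 18 + 27/s (A(s) = 18 - (-27)/s = 18 + 27/s)
-G(A(-21), F(-2, -4) - 6*(-9)) = -((-1 - 2 - 4) - 6*(-9))² = -(-7 + 54)² = -1*47² = -1*2209 = -2209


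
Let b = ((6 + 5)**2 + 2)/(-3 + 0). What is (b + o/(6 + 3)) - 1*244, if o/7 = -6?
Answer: -869/3 ≈ -289.67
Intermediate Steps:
o = -42 (o = 7*(-6) = -42)
b = -41 (b = (11**2 + 2)/(-3) = (121 + 2)*(-1/3) = 123*(-1/3) = -41)
(b + o/(6 + 3)) - 1*244 = (-41 - 42/(6 + 3)) - 1*244 = (-41 - 42/9) - 244 = (-41 - 42*1/9) - 244 = (-41 - 14/3) - 244 = -137/3 - 244 = -869/3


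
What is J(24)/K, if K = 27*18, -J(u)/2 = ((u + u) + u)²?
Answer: -64/3 ≈ -21.333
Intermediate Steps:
J(u) = -18*u² (J(u) = -2*((u + u) + u)² = -2*(2*u + u)² = -2*9*u² = -18*u²)
K = 486
J(24)/K = -18*24²/486 = -18*576*(1/486) = -10368*1/486 = -64/3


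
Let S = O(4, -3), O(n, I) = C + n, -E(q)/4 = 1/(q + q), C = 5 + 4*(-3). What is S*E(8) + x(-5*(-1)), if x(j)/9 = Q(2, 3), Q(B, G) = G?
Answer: 111/4 ≈ 27.750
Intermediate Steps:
C = -7 (C = 5 - 12 = -7)
x(j) = 27 (x(j) = 9*3 = 27)
E(q) = -2/q (E(q) = -4/(q + q) = -4*1/(2*q) = -2/q)
O(n, I) = -7 + n
S = -3 (S = -7 + 4 = -3)
S*E(8) + x(-5*(-1)) = -(-6)/8 + 27 = -3*(-1/4) + 27 = 3/4 + 27 = 111/4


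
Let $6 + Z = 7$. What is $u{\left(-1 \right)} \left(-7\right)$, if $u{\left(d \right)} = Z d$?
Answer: $7$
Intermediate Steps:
$Z = 1$ ($Z = -6 + 7 = 1$)
$u{\left(d \right)} = d$ ($u{\left(d \right)} = 1 d = d$)
$u{\left(-1 \right)} \left(-7\right) = \left(-1\right) \left(-7\right) = 7$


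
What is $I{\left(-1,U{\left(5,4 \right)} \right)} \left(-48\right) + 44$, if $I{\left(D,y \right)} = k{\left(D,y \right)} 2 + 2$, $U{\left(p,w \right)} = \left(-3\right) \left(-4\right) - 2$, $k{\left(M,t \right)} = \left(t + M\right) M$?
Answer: $812$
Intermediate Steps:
$k{\left(M,t \right)} = M \left(M + t\right)$ ($k{\left(M,t \right)} = \left(M + t\right) M = M \left(M + t\right)$)
$U{\left(p,w \right)} = 10$ ($U{\left(p,w \right)} = 12 - 2 = 10$)
$I{\left(D,y \right)} = 2 + 2 D \left(D + y\right)$ ($I{\left(D,y \right)} = D \left(D + y\right) 2 + 2 = 2 D \left(D + y\right) + 2 = 2 + 2 D \left(D + y\right)$)
$I{\left(-1,U{\left(5,4 \right)} \right)} \left(-48\right) + 44 = \left(2 + 2 \left(-1\right) \left(-1 + 10\right)\right) \left(-48\right) + 44 = \left(2 + 2 \left(-1\right) 9\right) \left(-48\right) + 44 = \left(2 - 18\right) \left(-48\right) + 44 = \left(-16\right) \left(-48\right) + 44 = 768 + 44 = 812$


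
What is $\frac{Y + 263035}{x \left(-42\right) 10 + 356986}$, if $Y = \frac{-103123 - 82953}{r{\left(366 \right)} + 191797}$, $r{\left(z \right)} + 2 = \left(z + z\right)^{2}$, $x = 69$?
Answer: $\frac{191389077589}{238663397714} \approx 0.80192$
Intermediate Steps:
$r{\left(z \right)} = -2 + 4 z^{2}$ ($r{\left(z \right)} = -2 + \left(z + z\right)^{2} = -2 + \left(2 z\right)^{2} = -2 + 4 z^{2}$)
$Y = - \frac{186076}{727619}$ ($Y = \frac{-103123 - 82953}{\left(-2 + 4 \cdot 366^{2}\right) + 191797} = - \frac{186076}{\left(-2 + 4 \cdot 133956\right) + 191797} = - \frac{186076}{\left(-2 + 535824\right) + 191797} = - \frac{186076}{535822 + 191797} = - \frac{186076}{727619} \approx -0.25573$)
$\frac{Y + 263035}{x \left(-42\right) 10 + 356986} = \frac{- \frac{186076}{727619} + 263035}{69 \left(-42\right) 10 + 356986} = \frac{191389077589}{727619 \left(\left(-2898\right) 10 + 356986\right)} = \frac{191389077589}{727619 \left(-28980 + 356986\right)} = \frac{191389077589}{727619 \cdot 328006} = \frac{191389077589}{727619} \cdot \frac{1}{328006} = \frac{191389077589}{238663397714}$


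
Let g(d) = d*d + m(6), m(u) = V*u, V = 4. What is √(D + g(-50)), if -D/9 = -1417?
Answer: √15277 ≈ 123.60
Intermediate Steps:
D = 12753 (D = -9*(-1417) = 12753)
m(u) = 4*u
g(d) = 24 + d² (g(d) = d*d + 4*6 = d² + 24 = 24 + d²)
√(D + g(-50)) = √(12753 + (24 + (-50)²)) = √(12753 + (24 + 2500)) = √(12753 + 2524) = √15277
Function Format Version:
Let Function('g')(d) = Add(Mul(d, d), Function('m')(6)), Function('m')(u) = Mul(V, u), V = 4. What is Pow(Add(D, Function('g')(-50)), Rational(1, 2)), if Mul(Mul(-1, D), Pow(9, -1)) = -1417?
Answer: Pow(15277, Rational(1, 2)) ≈ 123.60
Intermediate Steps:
D = 12753 (D = Mul(-9, -1417) = 12753)
Function('m')(u) = Mul(4, u)
Function('g')(d) = Add(24, Pow(d, 2)) (Function('g')(d) = Add(Mul(d, d), Mul(4, 6)) = Add(Pow(d, 2), 24) = Add(24, Pow(d, 2)))
Pow(Add(D, Function('g')(-50)), Rational(1, 2)) = Pow(Add(12753, Add(24, Pow(-50, 2))), Rational(1, 2)) = Pow(Add(12753, Add(24, 2500)), Rational(1, 2)) = Pow(Add(12753, 2524), Rational(1, 2)) = Pow(15277, Rational(1, 2))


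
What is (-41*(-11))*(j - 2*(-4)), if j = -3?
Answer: 2255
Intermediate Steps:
(-41*(-11))*(j - 2*(-4)) = (-41*(-11))*(-3 - 2*(-4)) = 451*(-3 + 8) = 451*5 = 2255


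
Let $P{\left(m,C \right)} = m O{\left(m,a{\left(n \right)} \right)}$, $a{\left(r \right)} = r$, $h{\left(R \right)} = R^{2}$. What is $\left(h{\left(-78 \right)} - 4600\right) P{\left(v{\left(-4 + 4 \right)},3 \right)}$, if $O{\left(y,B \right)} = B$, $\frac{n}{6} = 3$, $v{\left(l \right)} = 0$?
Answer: $0$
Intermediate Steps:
$n = 18$ ($n = 6 \cdot 3 = 18$)
$P{\left(m,C \right)} = 18 m$ ($P{\left(m,C \right)} = m 18 = 18 m$)
$\left(h{\left(-78 \right)} - 4600\right) P{\left(v{\left(-4 + 4 \right)},3 \right)} = \left(\left(-78\right)^{2} - 4600\right) 18 \cdot 0 = \left(6084 - 4600\right) 0 = 1484 \cdot 0 = 0$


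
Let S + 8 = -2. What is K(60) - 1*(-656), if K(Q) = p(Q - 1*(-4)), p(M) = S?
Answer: 646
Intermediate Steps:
S = -10 (S = -8 - 2 = -10)
p(M) = -10
K(Q) = -10
K(60) - 1*(-656) = -10 - 1*(-656) = -10 + 656 = 646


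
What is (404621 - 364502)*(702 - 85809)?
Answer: -3414407733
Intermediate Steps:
(404621 - 364502)*(702 - 85809) = 40119*(-85107) = -3414407733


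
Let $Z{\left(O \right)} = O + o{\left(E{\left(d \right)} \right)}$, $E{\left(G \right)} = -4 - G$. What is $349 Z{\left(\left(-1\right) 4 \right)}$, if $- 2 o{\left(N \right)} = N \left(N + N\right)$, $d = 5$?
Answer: $-29665$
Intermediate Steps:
$o{\left(N \right)} = - N^{2}$ ($o{\left(N \right)} = - \frac{N \left(N + N\right)}{2} = - \frac{N 2 N}{2} = - \frac{2 N^{2}}{2} = - N^{2}$)
$Z{\left(O \right)} = -81 + O$ ($Z{\left(O \right)} = O - \left(-4 - 5\right)^{2} = O - \left(-9\right)^{2} = O - 81 = -81 + O$)
$349 Z{\left(\left(-1\right) 4 \right)} = 349 \left(-81 - 4\right) = 349 \left(-85\right) = -29665$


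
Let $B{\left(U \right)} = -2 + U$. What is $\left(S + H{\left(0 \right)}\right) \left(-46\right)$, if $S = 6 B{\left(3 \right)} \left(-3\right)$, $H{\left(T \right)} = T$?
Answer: $828$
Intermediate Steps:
$S = -18$ ($S = 6 \left(-2 + 3\right) \left(-3\right) = 6 \cdot 1 \left(-3\right) = 6 \left(-3\right) = -18$)
$\left(S + H{\left(0 \right)}\right) \left(-46\right) = \left(-18 + 0\right) \left(-46\right) = \left(-18\right) \left(-46\right) = 828$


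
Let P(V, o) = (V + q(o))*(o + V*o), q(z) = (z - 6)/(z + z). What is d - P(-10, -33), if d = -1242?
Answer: 3105/2 ≈ 1552.5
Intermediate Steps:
q(z) = (-6 + z)/(2*z) (q(z) = (-6 + z)/((2*z)) = (-6 + z)*(1/(2*z)) = (-6 + z)/(2*z))
P(V, o) = (V + (-6 + o)/(2*o))*(o + V*o)
d - P(-10, -33) = -1242 - (-3 + (1/2)*(-33) + (1/2)*(-10)*(-6 - 33) - 10*(-33)*(1 - 10)) = -1242 - (-3 - 33/2 + (1/2)*(-10)*(-39) - 10*(-33)*(-9)) = -1242 - (-3 - 33/2 + 195 - 2970) = -1242 - 1*(-5589/2) = -1242 + 5589/2 = 3105/2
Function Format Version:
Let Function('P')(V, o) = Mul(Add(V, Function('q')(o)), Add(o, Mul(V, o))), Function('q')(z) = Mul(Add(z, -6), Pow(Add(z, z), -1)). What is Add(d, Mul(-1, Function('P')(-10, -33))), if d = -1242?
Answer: Rational(3105, 2) ≈ 1552.5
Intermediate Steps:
Function('q')(z) = Mul(Rational(1, 2), Pow(z, -1), Add(-6, z)) (Function('q')(z) = Mul(Add(-6, z), Pow(Mul(2, z), -1)) = Mul(Add(-6, z), Mul(Rational(1, 2), Pow(z, -1))) = Mul(Rational(1, 2), Pow(z, -1), Add(-6, z)))
Function('P')(V, o) = Mul(Add(V, Mul(Rational(1, 2), Pow(o, -1), Add(-6, o))), Add(o, Mul(V, o)))
Add(d, Mul(-1, Function('P')(-10, -33))) = Add(-1242, Mul(-1, Add(-3, Mul(Rational(1, 2), -33), Mul(Rational(1, 2), -10, Add(-6, -33)), Mul(-10, -33, Add(1, -10))))) = Add(-1242, Mul(-1, Add(-3, Rational(-33, 2), Mul(Rational(1, 2), -10, -39), Mul(-10, -33, -9)))) = Add(-1242, Mul(-1, Add(-3, Rational(-33, 2), 195, -2970))) = Add(-1242, Mul(-1, Rational(-5589, 2))) = Add(-1242, Rational(5589, 2)) = Rational(3105, 2)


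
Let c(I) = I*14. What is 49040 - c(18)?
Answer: 48788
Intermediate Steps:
c(I) = 14*I
49040 - c(18) = 49040 - 14*18 = 49040 - 1*252 = 49040 - 252 = 48788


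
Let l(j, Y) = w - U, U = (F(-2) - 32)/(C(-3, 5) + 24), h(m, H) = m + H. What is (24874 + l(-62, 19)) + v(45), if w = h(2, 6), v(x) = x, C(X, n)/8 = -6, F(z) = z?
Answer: 299107/12 ≈ 24926.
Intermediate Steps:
h(m, H) = H + m
C(X, n) = -48 (C(X, n) = 8*(-6) = -48)
w = 8 (w = 6 + 2 = 8)
U = 17/12 (U = (-2 - 32)/(-48 + 24) = -34/(-24) = -34*(-1/24) = 17/12 ≈ 1.4167)
l(j, Y) = 79/12 (l(j, Y) = 8 - 1*17/12 = 8 - 17/12 = 79/12)
(24874 + l(-62, 19)) + v(45) = (24874 + 79/12) + 45 = 298567/12 + 45 = 299107/12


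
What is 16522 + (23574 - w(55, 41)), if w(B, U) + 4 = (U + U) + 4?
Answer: 40014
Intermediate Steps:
w(B, U) = 2*U (w(B, U) = -4 + ((U + U) + 4) = -4 + (2*U + 4) = -4 + (4 + 2*U) = 2*U)
16522 + (23574 - w(55, 41)) = 16522 + (23574 - 2*41) = 16522 + (23574 - 1*82) = 16522 + (23574 - 82) = 16522 + 23492 = 40014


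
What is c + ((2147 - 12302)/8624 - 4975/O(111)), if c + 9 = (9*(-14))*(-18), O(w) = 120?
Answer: 57341773/25872 ≈ 2216.4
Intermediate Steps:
c = 2259 (c = -9 + (9*(-14))*(-18) = -9 - 126*(-18) = -9 + 2268 = 2259)
c + ((2147 - 12302)/8624 - 4975/O(111)) = 2259 + ((2147 - 12302)/8624 - 4975/120) = 2259 + (-10155*1/8624 - 4975*1/120) = 2259 + (-10155/8624 - 995/24) = 2259 - 1103075/25872 = 57341773/25872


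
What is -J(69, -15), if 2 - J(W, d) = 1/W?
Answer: -137/69 ≈ -1.9855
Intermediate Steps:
J(W, d) = 2 - 1/W
-J(69, -15) = -(2 - 1/69) = -1*137/69 = -137/69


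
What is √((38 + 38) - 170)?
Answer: I*√94 ≈ 9.6954*I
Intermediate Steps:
√((38 + 38) - 170) = √(76 - 170) = √(-94) = I*√94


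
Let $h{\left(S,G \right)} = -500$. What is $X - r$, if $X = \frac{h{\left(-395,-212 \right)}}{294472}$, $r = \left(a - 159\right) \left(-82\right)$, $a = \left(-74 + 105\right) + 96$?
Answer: $- \frac{193173757}{73618} \approx -2624.0$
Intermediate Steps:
$a = 127$ ($a = 31 + 96 = 127$)
$r = 2624$ ($r = \left(127 - 159\right) \left(-82\right) = \left(-32\right) \left(-82\right) = 2624$)
$X = - \frac{125}{73618}$ ($X = - \frac{500}{294472} = \left(-500\right) \frac{1}{294472} = - \frac{125}{73618} \approx -0.001698$)
$X - r = - \frac{125}{73618} - 2624 = - \frac{193173757}{73618}$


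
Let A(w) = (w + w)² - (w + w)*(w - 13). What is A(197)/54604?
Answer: 20685/13651 ≈ 1.5153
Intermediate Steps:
A(w) = 4*w² - 2*w*(-13 + w) (A(w) = (2*w)² - 2*w*(-13 + w) = 4*w² - 2*w*(-13 + w))
A(197)/54604 = (2*197*(13 + 197))/54604 = (2*197*210)*(1/54604) = 82740*(1/54604) = 20685/13651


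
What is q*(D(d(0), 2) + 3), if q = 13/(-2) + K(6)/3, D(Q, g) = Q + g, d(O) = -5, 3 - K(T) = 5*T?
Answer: 0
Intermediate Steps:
K(T) = 3 - 5*T
q = -31/2 (q = 13/(-2) + (3 - 5*6)/3 = 13*(-1/2) + (3 - 30)*(1/3) = -13/2 - 27*1/3 = -13/2 - 9 = -31/2 ≈ -15.500)
q*(D(d(0), 2) + 3) = -31*((-5 + 2) + 3)/2 = -31*(-3 + 3)/2 = -31/2*0 = 0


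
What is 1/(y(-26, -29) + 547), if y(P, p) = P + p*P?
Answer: 1/1275 ≈ 0.00078431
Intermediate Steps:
y(P, p) = P + P*p
1/(y(-26, -29) + 547) = 1/(-26*(1 - 29) + 547) = 1/(-26*(-28) + 547) = 1/(728 + 547) = 1/1275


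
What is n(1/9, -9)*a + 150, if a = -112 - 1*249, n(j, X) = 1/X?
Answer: 1711/9 ≈ 190.11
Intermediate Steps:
a = -361 (a = -112 - 249 = -361)
n(1/9, -9)*a + 150 = -361/(-9) + 150 = -⅑*(-361) + 150 = 361/9 + 150 = 1711/9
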